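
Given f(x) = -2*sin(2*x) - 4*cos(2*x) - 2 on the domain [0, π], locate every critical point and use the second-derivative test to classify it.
f'(x) = 8*sin(2*x) - 4*cos(2*x)

Solve f'(x) = 0 on [0, π]:
  f'(x) = 0 ⇔ -2*cos(2*x) = -4*sin(2*x) ⇔ tan(2*x) = 1/2, i.e. 2*x = arctan(1/2) + nπ; keep the solutions lying in [0, π].
  ⇒ x = atan(1/2)/2 ≈ 0.2318, atan(1/2)/2 + pi/2 ≈ 1.8026

f''(x) = 8*sin(2*x) + 16*cos(2*x)
Second-derivative test at each critical point:
  f''(0.2318) = 17.8885 > 0 → local minimum
  f''(1.8026) = -17.8885 < 0 → local maximum

Critical points: x = atan(1/2)/2 ≈ 0.2318 (local minimum); x = atan(1/2)/2 + pi/2 ≈ 1.8026 (local maximum)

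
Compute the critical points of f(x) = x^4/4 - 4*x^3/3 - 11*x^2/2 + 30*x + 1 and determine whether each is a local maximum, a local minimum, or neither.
f'(x) = x^3 - 4*x^2 - 11*x + 30

Solve f'(x) = 0:
  Factor: x^3 - 4*x^2 - 11*x + 30 = (x - 5)*(x - 2)*(x + 3) = 0.
  ⇒ x = -3, 2, 5

f''(x) = 3*x^2 - 8*x - 11
Second-derivative test at each critical point:
  f''(-3) = 40 > 0 → local minimum
  f''(2) = -15 < 0 → local maximum
  f''(5) = 24 > 0 → local minimum

Critical points: x = -3 (local minimum); x = 2 (local maximum); x = 5 (local minimum)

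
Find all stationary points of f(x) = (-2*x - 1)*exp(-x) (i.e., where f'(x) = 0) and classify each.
f'(x) = (2*x - 1)*exp(-x)

Solve f'(x) = 0:
  f'(x) = (2*x - 1)·exp(-x) and exp(-x) > 0 for every x, so f'(x) = 0 ⇔ 2*x - 1 = 0.
  2*x - 1 = 0.
  ⇒ x = 1/2

f''(x) = (3 - 2*x)*exp(-x)
Second-derivative test at each critical point:
  f''(1/2) = 1.2131 > 0 → local minimum

Critical points: x = 1/2 (local minimum)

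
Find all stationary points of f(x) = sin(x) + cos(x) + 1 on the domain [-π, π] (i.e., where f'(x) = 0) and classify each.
f'(x) = -sin(x) + cos(x)

Solve f'(x) = 0 on [-π, π]:
  f'(x) = 0 ⇔ cos(x) = sin(x) ⇔ tan(x) = 1, i.e. x = arctan(1) + nπ; keep the solutions lying in [-π, π].
  ⇒ x = -3*pi/4 ≈ -2.3562, pi/4 ≈ 0.7854

f''(x) = -sin(x) - cos(x)
Second-derivative test at each critical point:
  f''(-2.3562) = 1.4142 > 0 → local minimum
  f''(0.7854) = -1.4142 < 0 → local maximum

Critical points: x = -3*pi/4 ≈ -2.3562 (local minimum); x = pi/4 ≈ 0.7854 (local maximum)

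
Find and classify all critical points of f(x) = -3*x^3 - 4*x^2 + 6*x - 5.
f'(x) = -9*x^2 - 8*x + 6

Solve f'(x) = 0:
  9*x^2 + 8*x - 6 = 0 has no rational roots; quadratic formula: x = (-8 ± √280)/18.
  ⇒ x = -sqrt(70)/9 - 4/9 ≈ -1.3741, -4/9 + sqrt(70)/9 ≈ 0.4852

f''(x) = -18*x - 8
Second-derivative test at each critical point:
  f''(-1.3741) = 16.7332 > 0 → local minimum
  f''(0.4852) = -16.7332 < 0 → local maximum

Critical points: x = -sqrt(70)/9 - 4/9 ≈ -1.3741 (local minimum); x = -4/9 + sqrt(70)/9 ≈ 0.4852 (local maximum)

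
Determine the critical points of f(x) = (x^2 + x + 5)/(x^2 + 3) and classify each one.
f'(x) = (-x^2 - 4*x + 3)/(x^4 + 6*x^2 + 9)

Solve f'(x) = 0:
  f'(x) = -(x^2 + 4*x - 3)/(x^2 + 3)^2; the denominator is positive wherever f is defined, so f'(x) = 0 ⇔ -x^2 - 4*x + 3 = 0.
  x^2 + 4*x - 3 = 0 has no rational roots; quadratic formula: x = (-4 ± √28)/2.
  ⇒ x = -sqrt(7) - 2 ≈ -4.6458, -2 + sqrt(7) ≈ 0.6458

f''(x) = 2*(x^3 + 6*x^2 - 9*x - 6)/(x^6 + 9*x^4 + 27*x^2 + 27)
Second-derivative test at each critical point:
  f''(-4.6458) = 0.0088 > 0 → local minimum
  f''(0.6458) = -0.4532 < 0 → local maximum

Critical points: x = -sqrt(7) - 2 ≈ -4.6458 (local minimum); x = -2 + sqrt(7) ≈ 0.6458 (local maximum)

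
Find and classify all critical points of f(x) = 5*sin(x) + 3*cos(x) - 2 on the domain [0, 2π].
f'(x) = -3*sin(x) + 5*cos(x)

Solve f'(x) = 0 on [0, 2π]:
  f'(x) = 0 ⇔ 5*cos(x) = 3*sin(x) ⇔ tan(x) = 5/3, i.e. x = arctan(5/3) + nπ; keep the solutions lying in [0, 2π].
  ⇒ x = atan(5/3) ≈ 1.0304, atan(5/3) + pi ≈ 4.1720

f''(x) = -5*sin(x) - 3*cos(x)
Second-derivative test at each critical point:
  f''(1.0304) = -5.8310 < 0 → local maximum
  f''(4.1720) = 5.8310 > 0 → local minimum

Critical points: x = atan(5/3) ≈ 1.0304 (local maximum); x = atan(5/3) + pi ≈ 4.1720 (local minimum)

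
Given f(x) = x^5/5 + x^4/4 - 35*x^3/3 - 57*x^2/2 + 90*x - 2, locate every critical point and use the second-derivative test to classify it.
f'(x) = x^4 + x^3 - 35*x^2 - 57*x + 90

Solve f'(x) = 0:
  Factor: x^4 + x^3 - 35*x^2 - 57*x + 90 = (x - 6)*(x - 1)*(x + 3)*(x + 5) = 0.
  ⇒ x = -5, -3, 1, 6

f''(x) = 4*x^3 + 3*x^2 - 70*x - 57
Second-derivative test at each critical point:
  f''(-5) = -132 < 0 → local maximum
  f''(-3) = 72 > 0 → local minimum
  f''(1) = -120 < 0 → local maximum
  f''(6) = 495 > 0 → local minimum

Critical points: x = -5 (local maximum); x = -3 (local minimum); x = 1 (local maximum); x = 6 (local minimum)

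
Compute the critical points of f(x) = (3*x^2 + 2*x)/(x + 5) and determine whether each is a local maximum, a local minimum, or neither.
f'(x) = (3*x^2 + 30*x + 10)/(x^2 + 10*x + 25)

Solve f'(x) = 0:
  f'(x) = (3*x^2 + 30*x + 10)/(x + 5)^2; the denominator is positive wherever f is defined, so f'(x) = 0 ⇔ 3*x^2 + 30*x + 10 = 0.
  3*x^2 + 30*x + 10 = 0 has no rational roots; quadratic formula: x = (-30 ± √780)/6.
  ⇒ x = -5 - sqrt(195)/3 ≈ -9.6547, -5 + sqrt(195)/3 ≈ -0.3453

f''(x) = 130/(x^3 + 15*x^2 + 75*x + 125)
Second-derivative test at each critical point:
  f''(-9.6547) = -1.2890 < 0 → local maximum
  f''(-0.3453) = 1.2890 > 0 → local minimum

Critical points: x = -5 - sqrt(195)/3 ≈ -9.6547 (local maximum); x = -5 + sqrt(195)/3 ≈ -0.3453 (local minimum)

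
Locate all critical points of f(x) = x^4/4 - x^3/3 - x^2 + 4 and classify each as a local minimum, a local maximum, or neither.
f'(x) = x*(x^2 - x - 2)

Solve f'(x) = 0:
  Factor: x^3 - x^2 - 2*x = x*(x - 2)*(x + 1) = 0.
  ⇒ x = -1, 0, 2

f''(x) = 3*x^2 - 2*x - 2
Second-derivative test at each critical point:
  f''(-1) = 3 > 0 → local minimum
  f''(0) = -2 < 0 → local maximum
  f''(2) = 6 > 0 → local minimum

Critical points: x = -1 (local minimum); x = 0 (local maximum); x = 2 (local minimum)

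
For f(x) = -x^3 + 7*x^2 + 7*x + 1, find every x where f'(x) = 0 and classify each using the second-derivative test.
f'(x) = -3*x^2 + 14*x + 7

Solve f'(x) = 0:
  3*x^2 - 14*x - 7 = 0 has no rational roots; quadratic formula: x = (14 ± √280)/6.
  ⇒ x = 7/3 - sqrt(70)/3 ≈ -0.4555, 7/3 + sqrt(70)/3 ≈ 5.1222

f''(x) = 14 - 6*x
Second-derivative test at each critical point:
  f''(-0.4555) = 16.7332 > 0 → local minimum
  f''(5.1222) = -16.7332 < 0 → local maximum

Critical points: x = 7/3 - sqrt(70)/3 ≈ -0.4555 (local minimum); x = 7/3 + sqrt(70)/3 ≈ 5.1222 (local maximum)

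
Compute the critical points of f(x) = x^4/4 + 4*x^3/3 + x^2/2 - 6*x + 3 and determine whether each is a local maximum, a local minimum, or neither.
f'(x) = x^3 + 4*x^2 + x - 6

Solve f'(x) = 0:
  Factor: x^3 + 4*x^2 + x - 6 = (x - 1)*(x + 2)*(x + 3) = 0.
  ⇒ x = -3, -2, 1

f''(x) = 3*x^2 + 8*x + 1
Second-derivative test at each critical point:
  f''(-3) = 4 > 0 → local minimum
  f''(-2) = -3 < 0 → local maximum
  f''(1) = 12 > 0 → local minimum

Critical points: x = -3 (local minimum); x = -2 (local maximum); x = 1 (local minimum)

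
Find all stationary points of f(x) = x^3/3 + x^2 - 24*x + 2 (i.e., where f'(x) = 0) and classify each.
f'(x) = x^2 + 2*x - 24

Solve f'(x) = 0:
  Factor: x^2 + 2*x - 24 = (x - 4)*(x + 6) = 0.
  ⇒ x = -6, 4

f''(x) = 2*x + 2
Second-derivative test at each critical point:
  f''(-6) = -10 < 0 → local maximum
  f''(4) = 10 > 0 → local minimum

Critical points: x = -6 (local maximum); x = 4 (local minimum)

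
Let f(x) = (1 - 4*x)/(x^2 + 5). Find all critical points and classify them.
f'(x) = 2*(2*x^2 - x - 10)/(x^4 + 10*x^2 + 25)

Solve f'(x) = 0:
  f'(x) = 2*(x + 2)*(2*x - 5)/(x^2 + 5)^2; the denominator is positive wherever f is defined, so f'(x) = 0 ⇔ 4*x^2 - 2*x - 20 = 0.
  Factor: 4*x^2 - 2*x - 20 = 2*(x + 2)*(2*x - 5) = 0.
  ⇒ x = -2, 5/2

f''(x) = 2*(4*x^2*(1 - 4*x) + (12*x - 1)*(x^2 + 5))/(x^2 + 5)^3
Second-derivative test at each critical point:
  f''(-2) = -2/9 < 0 → local maximum
  f''(5/2) = 32/225 > 0 → local minimum

Critical points: x = -2 (local maximum); x = 5/2 (local minimum)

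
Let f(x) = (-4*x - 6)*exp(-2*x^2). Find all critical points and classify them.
f'(x) = 4*(2*x*(2*x + 3) - 1)*exp(-2*x^2)

Solve f'(x) = 0:
  f'(x) = (16*x^2 + 24*x - 4)·exp(-2*x^2) and exp(-2*x^2) > 0 for every x, so f'(x) = 0 ⇔ 16*x^2 + 24*x - 4 = 0.
  Factor: 16*x^2 + 24*x - 4 = 4*(4*x^2 + 6*x - 1); 4*x^2 + 6*x - 1 = 0 has no rational roots; quadratic formula: x = (-6 ± √52)/8.
  ⇒ x = -sqrt(13)/4 - 3/4 ≈ -1.6514, -3/4 + sqrt(13)/4 ≈ 0.1514

f''(x) = 8*(-8*x^3 - 12*x^2 + 6*x + 3)*exp(-2*x^2)
Second-derivative test at each critical point:
  f''(-1.6514) = -0.1234 < 0 → local maximum
  f''(0.1514) = 27.5521 > 0 → local minimum

Critical points: x = -sqrt(13)/4 - 3/4 ≈ -1.6514 (local maximum); x = -3/4 + sqrt(13)/4 ≈ 0.1514 (local minimum)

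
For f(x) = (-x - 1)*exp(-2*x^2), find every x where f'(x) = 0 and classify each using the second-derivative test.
f'(x) = (4*x*(x + 1) - 1)*exp(-2*x^2)

Solve f'(x) = 0:
  f'(x) = (4*x^2 + 4*x - 1)·exp(-2*x^2) and exp(-2*x^2) > 0 for every x, so f'(x) = 0 ⇔ 4*x^2 + 4*x - 1 = 0.
  4*x^2 + 4*x - 1 = 0 has no rational roots; quadratic formula: x = (-4 ± √32)/8.
  ⇒ x = -sqrt(2)/2 - 1/2 ≈ -1.2071, -1/2 + sqrt(2)/2 ≈ 0.2071

f''(x) = 4*(-4*x^2*(x + 1) + 3*x + 1)*exp(-2*x^2)
Second-derivative test at each critical point:
  f''(-1.2071) = -0.3069 < 0 → local maximum
  f''(0.2071) = 5.1918 > 0 → local minimum

Critical points: x = -sqrt(2)/2 - 1/2 ≈ -1.2071 (local maximum); x = -1/2 + sqrt(2)/2 ≈ 0.2071 (local minimum)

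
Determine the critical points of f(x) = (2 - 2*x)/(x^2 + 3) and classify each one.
f'(x) = 2*(-x^2 + 2*x*(x - 1) - 3)/(x^2 + 3)^2

Solve f'(x) = 0:
  f'(x) = 2*(x - 3)*(x + 1)/(x^2 + 3)^2; the denominator is positive wherever f is defined, so f'(x) = 0 ⇔ 2*x^2 - 4*x - 6 = 0.
  Factor: 2*x^2 - 4*x - 6 = 2*(x - 3)*(x + 1) = 0.
  ⇒ x = -1, 3

f''(x) = 4*(4*x^2*(1 - x) + (3*x - 1)*(x^2 + 3))/(x^2 + 3)^3
Second-derivative test at each critical point:
  f''(-1) = -1/2 < 0 → local maximum
  f''(3) = 1/18 > 0 → local minimum

Critical points: x = -1 (local maximum); x = 3 (local minimum)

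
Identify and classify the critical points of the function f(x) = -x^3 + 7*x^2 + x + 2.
f'(x) = -3*x^2 + 14*x + 1

Solve f'(x) = 0:
  3*x^2 - 14*x - 1 = 0 has no rational roots; quadratic formula: x = (14 ± √208)/6.
  ⇒ x = 7/3 - 2*sqrt(13)/3 ≈ -0.0704, 7/3 + 2*sqrt(13)/3 ≈ 4.7370

f''(x) = 14 - 6*x
Second-derivative test at each critical point:
  f''(-0.0704) = 14.4222 > 0 → local minimum
  f''(4.7370) = -14.4222 < 0 → local maximum

Critical points: x = 7/3 - 2*sqrt(13)/3 ≈ -0.0704 (local minimum); x = 7/3 + 2*sqrt(13)/3 ≈ 4.7370 (local maximum)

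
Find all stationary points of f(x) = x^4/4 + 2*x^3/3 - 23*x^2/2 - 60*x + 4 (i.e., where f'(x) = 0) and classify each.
f'(x) = x^3 + 2*x^2 - 23*x - 60

Solve f'(x) = 0:
  Factor: x^3 + 2*x^2 - 23*x - 60 = (x - 5)*(x + 3)*(x + 4) = 0.
  ⇒ x = -4, -3, 5

f''(x) = 3*x^2 + 4*x - 23
Second-derivative test at each critical point:
  f''(-4) = 9 > 0 → local minimum
  f''(-3) = -8 < 0 → local maximum
  f''(5) = 72 > 0 → local minimum

Critical points: x = -4 (local minimum); x = -3 (local maximum); x = 5 (local minimum)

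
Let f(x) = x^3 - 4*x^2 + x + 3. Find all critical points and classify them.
f'(x) = 3*x^2 - 8*x + 1

Solve f'(x) = 0:
  3*x^2 - 8*x + 1 = 0 has no rational roots; quadratic formula: x = (8 ± √52)/6.
  ⇒ x = 4/3 - sqrt(13)/3 ≈ 0.1315, sqrt(13)/3 + 4/3 ≈ 2.5352

f''(x) = 6*x - 8
Second-derivative test at each critical point:
  f''(0.1315) = -7.2111 < 0 → local maximum
  f''(2.5352) = 7.2111 > 0 → local minimum

Critical points: x = 4/3 - sqrt(13)/3 ≈ 0.1315 (local maximum); x = sqrt(13)/3 + 4/3 ≈ 2.5352 (local minimum)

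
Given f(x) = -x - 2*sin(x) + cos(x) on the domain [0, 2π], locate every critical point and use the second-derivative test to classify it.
f'(x) = -sin(x) - 2*cos(x) - 1

Solve f'(x) = 0 on [0, 2π]:
  f'(x) = 0 ⇔ -sin(x) - 2*cos(x) = 1. Write the left side as R·cos(x + φ) with R = √((-2)² + 1²) = sqrt(5), cos φ = -2*sqrt(5)/5, sin φ = sqrt(5)/5; then cos(x + φ) = sqrt(5)/5. Solve for x and keep the solutions lying in [0, 2π].
  ⇒ x = pi - atan(3/4) ≈ 2.4981, 3*pi/2 ≈ 4.7124

f''(x) = 2*sin(x) - cos(x)
Second-derivative test at each critical point:
  f''(2.4981) = 2 > 0 → local minimum
  f''(4.7124) = -2 < 0 → local maximum

Critical points: x = pi - atan(3/4) ≈ 2.4981 (local minimum); x = 3*pi/2 ≈ 4.7124 (local maximum)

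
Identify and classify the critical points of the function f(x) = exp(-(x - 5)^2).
f'(x) = 2*(5 - x)*exp(-(x - 5)^2)

Solve f'(x) = 0:
  f'(x) = (10 - 2*x)·exp(-(x - 5)^2) and exp(-(x - 5)^2) > 0 for every x, so f'(x) = 0 ⇔ 10 - 2*x = 0.
  Factor: 10 - 2*x = -2*(x - 5) = 0.
  ⇒ x = 5

f''(x) = 2*(2*(x - 5)^2 - 1)*exp(-(x - 5)^2)
Second-derivative test at each critical point:
  f''(5) = -2 < 0 → local maximum

Critical points: x = 5 (local maximum)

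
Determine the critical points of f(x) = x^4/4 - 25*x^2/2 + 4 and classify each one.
f'(x) = x*(x^2 - 25)

Solve f'(x) = 0:
  Factor: x^3 - 25*x = x*(x - 5)*(x + 5) = 0.
  ⇒ x = -5, 0, 5

f''(x) = 3*x^2 - 25
Second-derivative test at each critical point:
  f''(-5) = 50 > 0 → local minimum
  f''(0) = -25 < 0 → local maximum
  f''(5) = 50 > 0 → local minimum

Critical points: x = -5 (local minimum); x = 0 (local maximum); x = 5 (local minimum)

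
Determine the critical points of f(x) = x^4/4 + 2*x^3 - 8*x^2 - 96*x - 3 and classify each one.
f'(x) = x^3 + 6*x^2 - 16*x - 96

Solve f'(x) = 0:
  Factor: x^3 + 6*x^2 - 16*x - 96 = (x - 4)*(x + 4)*(x + 6) = 0.
  ⇒ x = -6, -4, 4

f''(x) = 3*x^2 + 12*x - 16
Second-derivative test at each critical point:
  f''(-6) = 20 > 0 → local minimum
  f''(-4) = -16 < 0 → local maximum
  f''(4) = 80 > 0 → local minimum

Critical points: x = -6 (local minimum); x = -4 (local maximum); x = 4 (local minimum)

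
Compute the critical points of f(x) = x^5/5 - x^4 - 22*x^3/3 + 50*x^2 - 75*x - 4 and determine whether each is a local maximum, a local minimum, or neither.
f'(x) = x^4 - 4*x^3 - 22*x^2 + 100*x - 75

Solve f'(x) = 0:
  Factor: x^4 - 4*x^3 - 22*x^2 + 100*x - 75 = (x - 5)*(x - 3)*(x - 1)*(x + 5) = 0.
  ⇒ x = -5, 1, 3, 5

f''(x) = 4*x^3 - 12*x^2 - 44*x + 100
Second-derivative test at each critical point:
  f''(-5) = -480 < 0 → local maximum
  f''(1) = 48 > 0 → local minimum
  f''(3) = -32 < 0 → local maximum
  f''(5) = 80 > 0 → local minimum

Critical points: x = -5 (local maximum); x = 1 (local minimum); x = 3 (local maximum); x = 5 (local minimum)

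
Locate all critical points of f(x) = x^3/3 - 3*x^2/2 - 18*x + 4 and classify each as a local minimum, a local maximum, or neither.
f'(x) = x^2 - 3*x - 18

Solve f'(x) = 0:
  Factor: x^2 - 3*x - 18 = (x - 6)*(x + 3) = 0.
  ⇒ x = -3, 6

f''(x) = 2*x - 3
Second-derivative test at each critical point:
  f''(-3) = -9 < 0 → local maximum
  f''(6) = 9 > 0 → local minimum

Critical points: x = -3 (local maximum); x = 6 (local minimum)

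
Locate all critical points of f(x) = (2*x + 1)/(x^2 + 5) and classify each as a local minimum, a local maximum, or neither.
f'(x) = 2*(-x^2 - x + 5)/(x^4 + 10*x^2 + 25)

Solve f'(x) = 0:
  f'(x) = -2*(x^2 + x - 5)/(x^2 + 5)^2; the denominator is positive wherever f is defined, so f'(x) = 0 ⇔ -2*x^2 - 2*x + 10 = 0.
  Factor: -2*x^2 - 2*x + 10 = -2*(x^2 + x - 5); x^2 + x - 5 = 0 has no rational roots; quadratic formula: x = (-1 ± √21)/2.
  ⇒ x = -sqrt(21)/2 - 1/2 ≈ -2.7913, -1/2 + sqrt(21)/2 ≈ 1.7913

f''(x) = 2*(4*x^2*(2*x + 1) - (6*x + 1)*(x^2 + 5))/(x^2 + 5)^3
Second-derivative test at each critical point:
  f''(-2.7913) = 0.0560 > 0 → local minimum
  f''(1.7913) = -0.1360 < 0 → local maximum

Critical points: x = -sqrt(21)/2 - 1/2 ≈ -2.7913 (local minimum); x = -1/2 + sqrt(21)/2 ≈ 1.7913 (local maximum)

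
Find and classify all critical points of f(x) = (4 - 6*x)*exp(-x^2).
f'(x) = 2*(2*x*(3*x - 2) - 3)*exp(-x^2)

Solve f'(x) = 0:
  f'(x) = (12*x^2 - 8*x - 6)·exp(-x^2) and exp(-x^2) > 0 for every x, so f'(x) = 0 ⇔ 12*x^2 - 8*x - 6 = 0.
  Factor: 12*x^2 - 8*x - 6 = 2*(6*x^2 - 4*x - 3); 6*x^2 - 4*x - 3 = 0 has no rational roots; quadratic formula: x = (4 ± √88)/12.
  ⇒ x = 1/3 - sqrt(22)/6 ≈ -0.4484, 1/3 + sqrt(22)/6 ≈ 1.1151

f''(x) = 4*(2*x^2*(2 - 3*x) + 9*x - 2)*exp(-x^2)
Second-derivative test at each critical point:
  f''(-0.4484) = -15.3444 < 0 → local maximum
  f''(1.1151) = 5.4110 > 0 → local minimum

Critical points: x = 1/3 - sqrt(22)/6 ≈ -0.4484 (local maximum); x = 1/3 + sqrt(22)/6 ≈ 1.1151 (local minimum)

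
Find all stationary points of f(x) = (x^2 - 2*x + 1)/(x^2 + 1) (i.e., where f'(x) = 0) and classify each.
f'(x) = 2*(x^2 - 1)/(x^4 + 2*x^2 + 1)

Solve f'(x) = 0:
  f'(x) = 2*(x - 1)*(x + 1)/(x^2 + 1)^2; the denominator is positive wherever f is defined, so f'(x) = 0 ⇔ 2*x^2 - 2 = 0.
  Factor: 2*x^2 - 2 = 2*(x - 1)*(x + 1) = 0.
  ⇒ x = -1, 1

f''(x) = 4*x*(3 - x^2)/(x^6 + 3*x^4 + 3*x^2 + 1)
Second-derivative test at each critical point:
  f''(-1) = -1 < 0 → local maximum
  f''(1) = 1 > 0 → local minimum

Critical points: x = -1 (local maximum); x = 1 (local minimum)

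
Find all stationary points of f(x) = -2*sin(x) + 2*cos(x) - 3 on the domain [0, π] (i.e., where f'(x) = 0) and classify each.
f'(x) = -2*sqrt(2)*sin(x + pi/4)

Solve f'(x) = 0 on [0, π]:
  f'(x) = 0 ⇔ -2*cos(x) = 2*sin(x) ⇔ tan(x) = -1, i.e. x = arctan(-1) + nπ; keep the solutions lying in [0, π].
  ⇒ x = 3*pi/4 ≈ 2.3562

f''(x) = -2*sqrt(2)*cos(x + pi/4)
Second-derivative test at each critical point:
  f''(2.3562) = 2.8284 > 0 → local minimum

Critical points: x = 3*pi/4 ≈ 2.3562 (local minimum)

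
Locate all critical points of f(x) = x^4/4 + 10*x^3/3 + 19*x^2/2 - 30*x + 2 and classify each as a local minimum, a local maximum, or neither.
f'(x) = x^3 + 10*x^2 + 19*x - 30

Solve f'(x) = 0:
  Factor: x^3 + 10*x^2 + 19*x - 30 = (x - 1)*(x + 5)*(x + 6) = 0.
  ⇒ x = -6, -5, 1

f''(x) = 3*x^2 + 20*x + 19
Second-derivative test at each critical point:
  f''(-6) = 7 > 0 → local minimum
  f''(-5) = -6 < 0 → local maximum
  f''(1) = 42 > 0 → local minimum

Critical points: x = -6 (local minimum); x = -5 (local maximum); x = 1 (local minimum)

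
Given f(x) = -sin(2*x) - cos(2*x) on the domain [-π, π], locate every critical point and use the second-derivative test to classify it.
f'(x) = -2*sqrt(2)*cos(2*x + pi/4)

Solve f'(x) = 0 on [-π, π]:
  f'(x) = 0 ⇔ -cos(2*x) = -sin(2*x) ⇔ tan(2*x) = 1, i.e. 2*x = arctan(1) + nπ; keep the solutions lying in [-π, π].
  ⇒ x = -7*pi/8 ≈ -2.7489, -3*pi/8 ≈ -1.1781, pi/8 ≈ 0.3927, 5*pi/8 ≈ 1.9635

f''(x) = 4*sqrt(2)*sin(2*x + pi/4)
Second-derivative test at each critical point:
  f''(-2.7489) = 5.6569 > 0 → local minimum
  f''(-1.1781) = -5.6569 < 0 → local maximum
  f''(0.3927) = 5.6569 > 0 → local minimum
  f''(1.9635) = -5.6569 < 0 → local maximum

Critical points: x = -7*pi/8 ≈ -2.7489 (local minimum); x = -3*pi/8 ≈ -1.1781 (local maximum); x = pi/8 ≈ 0.3927 (local minimum); x = 5*pi/8 ≈ 1.9635 (local maximum)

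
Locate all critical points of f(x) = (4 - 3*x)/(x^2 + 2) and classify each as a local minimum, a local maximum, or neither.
f'(x) = (3*x^2 - 8*x - 6)/(x^4 + 4*x^2 + 4)

Solve f'(x) = 0:
  f'(x) = (3*x^2 - 8*x - 6)/(x^2 + 2)^2; the denominator is positive wherever f is defined, so f'(x) = 0 ⇔ 3*x^2 - 8*x - 6 = 0.
  3*x^2 - 8*x - 6 = 0 has no rational roots; quadratic formula: x = (8 ± √136)/6.
  ⇒ x = 4/3 - sqrt(34)/3 ≈ -0.6103, 4/3 + sqrt(34)/3 ≈ 3.2770

f''(x) = 2*(4*x^2*(4 - 3*x) + (9*x - 4)*(x^2 + 2))/(x^2 + 2)^3
Second-derivative test at each critical point:
  f''(-0.6103) = -2.0719 < 0 → local maximum
  f''(3.2770) = 0.0719 > 0 → local minimum

Critical points: x = 4/3 - sqrt(34)/3 ≈ -0.6103 (local maximum); x = 4/3 + sqrt(34)/3 ≈ 3.2770 (local minimum)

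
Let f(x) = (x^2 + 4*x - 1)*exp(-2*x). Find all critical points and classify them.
f'(x) = 2*(-x^2 - 3*x + 3)*exp(-2*x)

Solve f'(x) = 0:
  f'(x) = (-2*x^2 - 6*x + 6)·exp(-2*x) and exp(-2*x) > 0 for every x, so f'(x) = 0 ⇔ -2*x^2 - 6*x + 6 = 0.
  Factor: -2*x^2 - 6*x + 6 = -2*(x^2 + 3*x - 3); x^2 + 3*x - 3 = 0 has no rational roots; quadratic formula: x = (-3 ± √21)/2.
  ⇒ x = -sqrt(21)/2 - 3/2 ≈ -3.7913, -3/2 + sqrt(21)/2 ≈ 0.7913

f''(x) = 2*(2*x^2 + 4*x - 9)*exp(-2*x)
Second-derivative test at each critical point:
  f''(-3.7913) = 17997.4272 > 0 → local minimum
  f''(0.7913) = -1.8829 < 0 → local maximum

Critical points: x = -sqrt(21)/2 - 3/2 ≈ -3.7913 (local minimum); x = -3/2 + sqrt(21)/2 ≈ 0.7913 (local maximum)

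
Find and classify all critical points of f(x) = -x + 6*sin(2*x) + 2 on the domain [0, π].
f'(x) = 12*cos(2*x) - 1

Solve f'(x) = 0 on [0, π]:
  f'(x) = 0 ⇔ cos(2*x) = 1/12, i.e. 2*x = ±arccos(1/12) + 2nπ; keep the solutions lying in [0, π].
  ⇒ x = acos(1/12)/2 ≈ 0.7437, pi - acos(1/12)/2 ≈ 2.3979

f''(x) = -24*sin(2*x)
Second-derivative test at each critical point:
  f''(0.7437) = -23.9165 < 0 → local maximum
  f''(2.3979) = 23.9165 > 0 → local minimum

Critical points: x = acos(1/12)/2 ≈ 0.7437 (local maximum); x = pi - acos(1/12)/2 ≈ 2.3979 (local minimum)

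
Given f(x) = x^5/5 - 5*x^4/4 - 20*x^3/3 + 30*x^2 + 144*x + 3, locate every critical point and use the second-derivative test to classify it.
f'(x) = x^4 - 5*x^3 - 20*x^2 + 60*x + 144

Solve f'(x) = 0:
  Factor: x^4 - 5*x^3 - 20*x^2 + 60*x + 144 = (x - 6)*(x - 4)*(x + 2)*(x + 3) = 0.
  ⇒ x = -3, -2, 4, 6

f''(x) = 4*x^3 - 15*x^2 - 40*x + 60
Second-derivative test at each critical point:
  f''(-3) = -63 < 0 → local maximum
  f''(-2) = 48 > 0 → local minimum
  f''(4) = -84 < 0 → local maximum
  f''(6) = 144 > 0 → local minimum

Critical points: x = -3 (local maximum); x = -2 (local minimum); x = 4 (local maximum); x = 6 (local minimum)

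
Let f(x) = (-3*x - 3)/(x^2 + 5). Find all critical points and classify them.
f'(x) = 3*(-x^2 + 2*x*(x + 1) - 5)/(x^2 + 5)^2

Solve f'(x) = 0:
  f'(x) = 3*(x^2 + 2*x - 5)/(x^2 + 5)^2; the denominator is positive wherever f is defined, so f'(x) = 0 ⇔ 3*x^2 + 6*x - 15 = 0.
  Factor: 3*x^2 + 6*x - 15 = 3*(x^2 + 2*x - 5); x^2 + 2*x - 5 = 0 has no rational roots; quadratic formula: x = (-2 ± √24)/2.
  ⇒ x = -sqrt(6) - 1 ≈ -3.4495, -1 + sqrt(6) ≈ 1.4495

f''(x) = 6*(-4*x^2*(x + 1) + (3*x + 1)*(x^2 + 5))/(x^2 + 5)^3
Second-derivative test at each critical point:
  f''(-3.4495) = -0.0515 < 0 → local maximum
  f''(1.4495) = 0.2915 > 0 → local minimum

Critical points: x = -sqrt(6) - 1 ≈ -3.4495 (local maximum); x = -1 + sqrt(6) ≈ 1.4495 (local minimum)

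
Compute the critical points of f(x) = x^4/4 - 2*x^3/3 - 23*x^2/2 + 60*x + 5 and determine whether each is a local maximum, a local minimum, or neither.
f'(x) = x^3 - 2*x^2 - 23*x + 60

Solve f'(x) = 0:
  Factor: x^3 - 2*x^2 - 23*x + 60 = (x - 4)*(x - 3)*(x + 5) = 0.
  ⇒ x = -5, 3, 4

f''(x) = 3*x^2 - 4*x - 23
Second-derivative test at each critical point:
  f''(-5) = 72 > 0 → local minimum
  f''(3) = -8 < 0 → local maximum
  f''(4) = 9 > 0 → local minimum

Critical points: x = -5 (local minimum); x = 3 (local maximum); x = 4 (local minimum)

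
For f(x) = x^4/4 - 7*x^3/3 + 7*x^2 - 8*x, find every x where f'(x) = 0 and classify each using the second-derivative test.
f'(x) = x^3 - 7*x^2 + 14*x - 8

Solve f'(x) = 0:
  Factor: x^3 - 7*x^2 + 14*x - 8 = (x - 4)*(x - 2)*(x - 1) = 0.
  ⇒ x = 1, 2, 4

f''(x) = 3*x^2 - 14*x + 14
Second-derivative test at each critical point:
  f''(1) = 3 > 0 → local minimum
  f''(2) = -2 < 0 → local maximum
  f''(4) = 6 > 0 → local minimum

Critical points: x = 1 (local minimum); x = 2 (local maximum); x = 4 (local minimum)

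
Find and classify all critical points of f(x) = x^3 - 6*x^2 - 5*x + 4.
f'(x) = 3*x^2 - 12*x - 5

Solve f'(x) = 0:
  3*x^2 - 12*x - 5 = 0 has no rational roots; quadratic formula: x = (12 ± √204)/6.
  ⇒ x = 2 - sqrt(51)/3 ≈ -0.3805, 2 + sqrt(51)/3 ≈ 4.3805

f''(x) = 6*x - 12
Second-derivative test at each critical point:
  f''(-0.3805) = -14.2829 < 0 → local maximum
  f''(4.3805) = 14.2829 > 0 → local minimum

Critical points: x = 2 - sqrt(51)/3 ≈ -0.3805 (local maximum); x = 2 + sqrt(51)/3 ≈ 4.3805 (local minimum)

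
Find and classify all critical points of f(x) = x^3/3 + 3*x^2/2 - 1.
f'(x) = x*(x + 3)

Solve f'(x) = 0:
  Factor: x^2 + 3*x = x*(x + 3) = 0.
  ⇒ x = -3, 0

f''(x) = 2*x + 3
Second-derivative test at each critical point:
  f''(-3) = -3 < 0 → local maximum
  f''(0) = 3 > 0 → local minimum

Critical points: x = -3 (local maximum); x = 0 (local minimum)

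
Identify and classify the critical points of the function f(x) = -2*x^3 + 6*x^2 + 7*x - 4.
f'(x) = -6*x^2 + 12*x + 7

Solve f'(x) = 0:
  6*x^2 - 12*x - 7 = 0 has no rational roots; quadratic formula: x = (12 ± √312)/12.
  ⇒ x = 1 - sqrt(78)/6 ≈ -0.4720, 1 + sqrt(78)/6 ≈ 2.4720

f''(x) = 12 - 12*x
Second-derivative test at each critical point:
  f''(-0.4720) = 17.6635 > 0 → local minimum
  f''(2.4720) = -17.6635 < 0 → local maximum

Critical points: x = 1 - sqrt(78)/6 ≈ -0.4720 (local minimum); x = 1 + sqrt(78)/6 ≈ 2.4720 (local maximum)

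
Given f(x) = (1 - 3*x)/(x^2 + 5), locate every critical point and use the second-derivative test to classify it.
f'(x) = (3*x^2 - 2*x - 15)/(x^4 + 10*x^2 + 25)

Solve f'(x) = 0:
  f'(x) = (3*x^2 - 2*x - 15)/(x^2 + 5)^2; the denominator is positive wherever f is defined, so f'(x) = 0 ⇔ 3*x^2 - 2*x - 15 = 0.
  3*x^2 - 2*x - 15 = 0 has no rational roots; quadratic formula: x = (2 ± √184)/6.
  ⇒ x = 1/3 - sqrt(46)/3 ≈ -1.9274, 1/3 + sqrt(46)/3 ≈ 2.5941

f''(x) = 2*(4*x^2*(1 - 3*x) + (9*x - 1)*(x^2 + 5))/(x^2 + 5)^3
Second-derivative test at each critical point:
  f''(-1.9274) = -0.1786 < 0 → local maximum
  f''(2.5941) = 0.0986 > 0 → local minimum

Critical points: x = 1/3 - sqrt(46)/3 ≈ -1.9274 (local maximum); x = 1/3 + sqrt(46)/3 ≈ 2.5941 (local minimum)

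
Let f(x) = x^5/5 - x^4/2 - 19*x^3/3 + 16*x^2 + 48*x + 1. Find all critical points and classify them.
f'(x) = x^4 - 2*x^3 - 19*x^2 + 32*x + 48

Solve f'(x) = 0:
  Factor: x^4 - 2*x^3 - 19*x^2 + 32*x + 48 = (x - 4)*(x - 3)*(x + 1)*(x + 4) = 0.
  ⇒ x = -4, -1, 3, 4

f''(x) = 4*x^3 - 6*x^2 - 38*x + 32
Second-derivative test at each critical point:
  f''(-4) = -168 < 0 → local maximum
  f''(-1) = 60 > 0 → local minimum
  f''(3) = -28 < 0 → local maximum
  f''(4) = 40 > 0 → local minimum

Critical points: x = -4 (local maximum); x = -1 (local minimum); x = 3 (local maximum); x = 4 (local minimum)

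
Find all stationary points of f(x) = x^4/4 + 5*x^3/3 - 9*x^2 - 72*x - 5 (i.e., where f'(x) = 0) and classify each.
f'(x) = x^3 + 5*x^2 - 18*x - 72

Solve f'(x) = 0:
  Factor: x^3 + 5*x^2 - 18*x - 72 = (x - 4)*(x + 3)*(x + 6) = 0.
  ⇒ x = -6, -3, 4

f''(x) = 3*x^2 + 10*x - 18
Second-derivative test at each critical point:
  f''(-6) = 30 > 0 → local minimum
  f''(-3) = -21 < 0 → local maximum
  f''(4) = 70 > 0 → local minimum

Critical points: x = -6 (local minimum); x = -3 (local maximum); x = 4 (local minimum)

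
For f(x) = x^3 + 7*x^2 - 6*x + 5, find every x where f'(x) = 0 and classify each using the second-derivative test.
f'(x) = 3*x^2 + 14*x - 6

Solve f'(x) = 0:
  3*x^2 + 14*x - 6 = 0 has no rational roots; quadratic formula: x = (-14 ± √268)/6.
  ⇒ x = -sqrt(67)/3 - 7/3 ≈ -5.0618, -7/3 + sqrt(67)/3 ≈ 0.3951

f''(x) = 6*x + 14
Second-derivative test at each critical point:
  f''(-5.0618) = -16.3707 < 0 → local maximum
  f''(0.3951) = 16.3707 > 0 → local minimum

Critical points: x = -sqrt(67)/3 - 7/3 ≈ -5.0618 (local maximum); x = -7/3 + sqrt(67)/3 ≈ 0.3951 (local minimum)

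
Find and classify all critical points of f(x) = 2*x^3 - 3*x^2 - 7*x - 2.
f'(x) = 6*x^2 - 6*x - 7

Solve f'(x) = 0:
  6*x^2 - 6*x - 7 = 0 has no rational roots; quadratic formula: x = (6 ± √204)/12.
  ⇒ x = 1/2 - sqrt(51)/6 ≈ -0.6902, 1/2 + sqrt(51)/6 ≈ 1.6902

f''(x) = 12*x - 6
Second-derivative test at each critical point:
  f''(-0.6902) = -14.2829 < 0 → local maximum
  f''(1.6902) = 14.2829 > 0 → local minimum

Critical points: x = 1/2 - sqrt(51)/6 ≈ -0.6902 (local maximum); x = 1/2 + sqrt(51)/6 ≈ 1.6902 (local minimum)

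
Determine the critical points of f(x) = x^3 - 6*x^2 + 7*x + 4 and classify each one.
f'(x) = 3*x^2 - 12*x + 7

Solve f'(x) = 0:
  3*x^2 - 12*x + 7 = 0 has no rational roots; quadratic formula: x = (12 ± √60)/6.
  ⇒ x = 2 - sqrt(15)/3 ≈ 0.7090, sqrt(15)/3 + 2 ≈ 3.2910

f''(x) = 6*x - 12
Second-derivative test at each critical point:
  f''(0.7090) = -7.7460 < 0 → local maximum
  f''(3.2910) = 7.7460 > 0 → local minimum

Critical points: x = 2 - sqrt(15)/3 ≈ 0.7090 (local maximum); x = sqrt(15)/3 + 2 ≈ 3.2910 (local minimum)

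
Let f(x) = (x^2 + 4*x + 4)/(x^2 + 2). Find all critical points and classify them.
f'(x) = 4*(-x^2 - x + 2)/(x^4 + 4*x^2 + 4)

Solve f'(x) = 0:
  f'(x) = -4*(x - 1)*(x + 2)/(x^2 + 2)^2; the denominator is positive wherever f is defined, so f'(x) = 0 ⇔ -4*x^2 - 4*x + 8 = 0.
  Factor: -4*x^2 - 4*x + 8 = -4*(x - 1)*(x + 2) = 0.
  ⇒ x = -2, 1

f''(x) = 4*(2*x^3 + 3*x^2 - 12*x - 2)/(x^6 + 6*x^4 + 12*x^2 + 8)
Second-derivative test at each critical point:
  f''(-2) = 1/3 > 0 → local minimum
  f''(1) = -4/3 < 0 → local maximum

Critical points: x = -2 (local minimum); x = 1 (local maximum)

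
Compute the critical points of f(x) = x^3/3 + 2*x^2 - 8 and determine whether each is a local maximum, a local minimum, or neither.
f'(x) = x*(x + 4)

Solve f'(x) = 0:
  Factor: x^2 + 4*x = x*(x + 4) = 0.
  ⇒ x = -4, 0

f''(x) = 2*x + 4
Second-derivative test at each critical point:
  f''(-4) = -4 < 0 → local maximum
  f''(0) = 4 > 0 → local minimum

Critical points: x = -4 (local maximum); x = 0 (local minimum)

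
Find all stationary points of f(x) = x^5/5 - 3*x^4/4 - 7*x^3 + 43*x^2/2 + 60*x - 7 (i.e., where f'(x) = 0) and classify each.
f'(x) = x^4 - 3*x^3 - 21*x^2 + 43*x + 60

Solve f'(x) = 0:
  Factor: x^4 - 3*x^3 - 21*x^2 + 43*x + 60 = (x - 5)*(x - 3)*(x + 1)*(x + 4) = 0.
  ⇒ x = -4, -1, 3, 5

f''(x) = 4*x^3 - 9*x^2 - 42*x + 43
Second-derivative test at each critical point:
  f''(-4) = -189 < 0 → local maximum
  f''(-1) = 72 > 0 → local minimum
  f''(3) = -56 < 0 → local maximum
  f''(5) = 108 > 0 → local minimum

Critical points: x = -4 (local maximum); x = -1 (local minimum); x = 3 (local maximum); x = 5 (local minimum)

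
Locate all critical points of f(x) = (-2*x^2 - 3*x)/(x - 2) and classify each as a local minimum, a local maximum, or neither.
f'(x) = 2*(-x^2 + 4*x + 3)/(x^2 - 4*x + 4)

Solve f'(x) = 0:
  f'(x) = -2*(x^2 - 4*x - 3)/(x - 2)^2; the denominator is positive wherever f is defined, so f'(x) = 0 ⇔ -2*x^2 + 8*x + 6 = 0.
  Factor: -2*x^2 + 8*x + 6 = -2*(x^2 - 4*x - 3); x^2 - 4*x - 3 = 0 has no rational roots; quadratic formula: x = (4 ± √28)/2.
  ⇒ x = 2 - sqrt(7) ≈ -0.6458, 2 + sqrt(7) ≈ 4.6458

f''(x) = -28/(x^3 - 6*x^2 + 12*x - 8)
Second-derivative test at each critical point:
  f''(-0.6458) = 1.5119 > 0 → local minimum
  f''(4.6458) = -1.5119 < 0 → local maximum

Critical points: x = 2 - sqrt(7) ≈ -0.6458 (local minimum); x = 2 + sqrt(7) ≈ 4.6458 (local maximum)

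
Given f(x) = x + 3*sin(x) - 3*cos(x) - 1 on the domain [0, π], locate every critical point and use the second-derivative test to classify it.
f'(x) = 3*sqrt(2)*sin(x + pi/4) + 1

Solve f'(x) = 0 on [0, π]:
  f'(x) = 0 ⇔ 3*sin(x) + 3*cos(x) = -1. Write the left side as R·cos(x + φ) with R = √(3² + (-3)²) = 3*sqrt(2), cos φ = sqrt(2)/2, sin φ = -sqrt(2)/2; then cos(x + φ) = -sqrt(2)/6. Solve for x and keep the solutions lying in [0, π].
  ⇒ x = atan((-1 + sqrt(17))/(-sqrt(17) - 1)) + pi ≈ 2.5941

f''(x) = 3*sqrt(2)*cos(x + pi/4)
Second-derivative test at each critical point:
  f''(2.5941) = -4.1231 < 0 → local maximum

Critical points: x = atan((-1 + sqrt(17))/(-sqrt(17) - 1)) + pi ≈ 2.5941 (local maximum)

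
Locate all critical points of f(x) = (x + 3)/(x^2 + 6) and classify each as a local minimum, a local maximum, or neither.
f'(x) = (x^2 - 2*x*(x + 3) + 6)/(x^2 + 6)^2

Solve f'(x) = 0:
  f'(x) = -(x^2 + 6*x - 6)/(x^2 + 6)^2; the denominator is positive wherever f is defined, so f'(x) = 0 ⇔ -x^2 - 6*x + 6 = 0.
  x^2 + 6*x - 6 = 0 has no rational roots; quadratic formula: x = (-6 ± √60)/2.
  ⇒ x = -sqrt(15) - 3 ≈ -6.8730, -3 + sqrt(15) ≈ 0.8730

f''(x) = 2*(4*x^2*(x + 3) - 3*(x + 1)*(x^2 + 6))/(x^2 + 6)^3
Second-derivative test at each critical point:
  f''(-6.8730) = 0.0027 > 0 → local minimum
  f''(0.8730) = -0.1694 < 0 → local maximum

Critical points: x = -sqrt(15) - 3 ≈ -6.8730 (local minimum); x = -3 + sqrt(15) ≈ 0.8730 (local maximum)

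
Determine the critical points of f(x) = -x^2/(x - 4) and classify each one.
f'(x) = x*(8 - x)/(x - 4)^2

Solve f'(x) = 0:
  f'(x) = -x*(x - 8)/(x - 4)^2; the denominator is positive wherever f is defined, so f'(x) = 0 ⇔ -x^2 + 8*x = 0.
  Factor: -x^2 + 8*x = -x*(x - 8) = 0.
  ⇒ x = 0, 8

f''(x) = -32/(x^3 - 12*x^2 + 48*x - 64)
Second-derivative test at each critical point:
  f''(0) = 1/2 > 0 → local minimum
  f''(8) = -1/2 < 0 → local maximum

Critical points: x = 0 (local minimum); x = 8 (local maximum)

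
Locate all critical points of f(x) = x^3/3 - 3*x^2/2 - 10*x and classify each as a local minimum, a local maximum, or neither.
f'(x) = x^2 - 3*x - 10

Solve f'(x) = 0:
  Factor: x^2 - 3*x - 10 = (x - 5)*(x + 2) = 0.
  ⇒ x = -2, 5

f''(x) = 2*x - 3
Second-derivative test at each critical point:
  f''(-2) = -7 < 0 → local maximum
  f''(5) = 7 > 0 → local minimum

Critical points: x = -2 (local maximum); x = 5 (local minimum)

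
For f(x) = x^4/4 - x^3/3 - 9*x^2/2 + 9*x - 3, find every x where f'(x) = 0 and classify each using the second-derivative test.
f'(x) = x^3 - x^2 - 9*x + 9

Solve f'(x) = 0:
  Factor: x^3 - x^2 - 9*x + 9 = (x - 3)*(x - 1)*(x + 3) = 0.
  ⇒ x = -3, 1, 3

f''(x) = 3*x^2 - 2*x - 9
Second-derivative test at each critical point:
  f''(-3) = 24 > 0 → local minimum
  f''(1) = -8 < 0 → local maximum
  f''(3) = 12 > 0 → local minimum

Critical points: x = -3 (local minimum); x = 1 (local maximum); x = 3 (local minimum)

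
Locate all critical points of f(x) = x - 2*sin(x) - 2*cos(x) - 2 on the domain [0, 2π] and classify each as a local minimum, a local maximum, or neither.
f'(x) = -2*sqrt(2)*cos(x + pi/4) + 1

Solve f'(x) = 0 on [0, 2π]:
  f'(x) = 0 ⇔ 2*sin(x) - 2*cos(x) = -1. Write the left side as R·cos(x + φ) with R = √((-2)² + (-2)²) = 2*sqrt(2), cos φ = -sqrt(2)/2, sin φ = -sqrt(2)/2; then cos(x + φ) = -sqrt(2)/4. Solve for x and keep the solutions lying in [0, 2π].
  ⇒ x = atan((-1 + sqrt(7))/(1 + sqrt(7))) ≈ 0.4240, atan((-sqrt(7) - 1)/(1 - sqrt(7))) + pi ≈ 4.2884

f''(x) = 2*sqrt(2)*sin(x + pi/4)
Second-derivative test at each critical point:
  f''(0.4240) = 2.6458 > 0 → local minimum
  f''(4.2884) = -2.6458 < 0 → local maximum

Critical points: x = atan((-1 + sqrt(7))/(1 + sqrt(7))) ≈ 0.4240 (local minimum); x = atan((-sqrt(7) - 1)/(1 - sqrt(7))) + pi ≈ 4.2884 (local maximum)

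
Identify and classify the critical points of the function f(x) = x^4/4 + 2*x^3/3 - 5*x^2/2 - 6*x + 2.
f'(x) = x^3 + 2*x^2 - 5*x - 6

Solve f'(x) = 0:
  Factor: x^3 + 2*x^2 - 5*x - 6 = (x - 2)*(x + 1)*(x + 3) = 0.
  ⇒ x = -3, -1, 2

f''(x) = 3*x^2 + 4*x - 5
Second-derivative test at each critical point:
  f''(-3) = 10 > 0 → local minimum
  f''(-1) = -6 < 0 → local maximum
  f''(2) = 15 > 0 → local minimum

Critical points: x = -3 (local minimum); x = -1 (local maximum); x = 2 (local minimum)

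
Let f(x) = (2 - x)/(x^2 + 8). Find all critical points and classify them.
f'(x) = (-x^2 + 2*x*(x - 2) - 8)/(x^2 + 8)^2

Solve f'(x) = 0:
  f'(x) = (x^2 - 4*x - 8)/(x^2 + 8)^2; the denominator is positive wherever f is defined, so f'(x) = 0 ⇔ x^2 - 4*x - 8 = 0.
  x^2 - 4*x - 8 = 0 has no rational roots; quadratic formula: x = (4 ± √48)/2.
  ⇒ x = 2 - 2*sqrt(3) ≈ -1.4641, 2 + 2*sqrt(3) ≈ 5.4641

f''(x) = 2*(4*x^2*(2 - x) + (3*x - 2)*(x^2 + 8))/(x^2 + 8)^3
Second-derivative test at each critical point:
  f''(-1.4641) = -0.0673 < 0 → local maximum
  f''(5.4641) = 0.0048 > 0 → local minimum

Critical points: x = 2 - 2*sqrt(3) ≈ -1.4641 (local maximum); x = 2 + 2*sqrt(3) ≈ 5.4641 (local minimum)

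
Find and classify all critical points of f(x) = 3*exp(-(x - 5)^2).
f'(x) = 6*(5 - x)*exp(-(x - 5)^2)

Solve f'(x) = 0:
  f'(x) = (30 - 6*x)·exp(-(x - 5)^2) and exp(-(x - 5)^2) > 0 for every x, so f'(x) = 0 ⇔ 30 - 6*x = 0.
  Factor: 30 - 6*x = -6*(x - 5) = 0.
  ⇒ x = 5

f''(x) = 6*(2*(x - 5)^2 - 1)*exp(-(x - 5)^2)
Second-derivative test at each critical point:
  f''(5) = -6 < 0 → local maximum

Critical points: x = 5 (local maximum)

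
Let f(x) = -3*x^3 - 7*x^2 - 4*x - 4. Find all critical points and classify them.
f'(x) = -9*x^2 - 14*x - 4

Solve f'(x) = 0:
  9*x^2 + 14*x + 4 = 0 has no rational roots; quadratic formula: x = (-14 ± √52)/18.
  ⇒ x = -7/9 - sqrt(13)/9 ≈ -1.1784, -7/9 + sqrt(13)/9 ≈ -0.3772

f''(x) = -18*x - 14
Second-derivative test at each critical point:
  f''(-1.1784) = 7.2111 > 0 → local minimum
  f''(-0.3772) = -7.2111 < 0 → local maximum

Critical points: x = -7/9 - sqrt(13)/9 ≈ -1.1784 (local minimum); x = -7/9 + sqrt(13)/9 ≈ -0.3772 (local maximum)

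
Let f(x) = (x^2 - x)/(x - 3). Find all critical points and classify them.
f'(x) = (x^2 - 6*x + 3)/(x^2 - 6*x + 9)

Solve f'(x) = 0:
  f'(x) = (x^2 - 6*x + 3)/(x - 3)^2; the denominator is positive wherever f is defined, so f'(x) = 0 ⇔ x^2 - 6*x + 3 = 0.
  x^2 - 6*x + 3 = 0 has no rational roots; quadratic formula: x = (6 ± √24)/2.
  ⇒ x = 3 - sqrt(6) ≈ 0.5505, sqrt(6) + 3 ≈ 5.4495

f''(x) = 12/(x^3 - 9*x^2 + 27*x - 27)
Second-derivative test at each critical point:
  f''(0.5505) = -0.8165 < 0 → local maximum
  f''(5.4495) = 0.8165 > 0 → local minimum

Critical points: x = 3 - sqrt(6) ≈ 0.5505 (local maximum); x = sqrt(6) + 3 ≈ 5.4495 (local minimum)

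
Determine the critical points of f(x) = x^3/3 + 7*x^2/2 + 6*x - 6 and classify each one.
f'(x) = x^2 + 7*x + 6

Solve f'(x) = 0:
  Factor: x^2 + 7*x + 6 = (x + 1)*(x + 6) = 0.
  ⇒ x = -6, -1

f''(x) = 2*x + 7
Second-derivative test at each critical point:
  f''(-6) = -5 < 0 → local maximum
  f''(-1) = 5 > 0 → local minimum

Critical points: x = -6 (local maximum); x = -1 (local minimum)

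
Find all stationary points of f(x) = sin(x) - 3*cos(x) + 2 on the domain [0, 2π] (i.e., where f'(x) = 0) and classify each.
f'(x) = 3*sin(x) + cos(x)

Solve f'(x) = 0 on [0, 2π]:
  f'(x) = 0 ⇔ cos(x) = -3*sin(x) ⇔ tan(x) = -1/3, i.e. x = arctan(-1/3) + nπ; keep the solutions lying in [0, 2π].
  ⇒ x = pi - atan(1/3) ≈ 2.8198, -atan(1/3) + 2*pi ≈ 5.9614

f''(x) = -sin(x) + 3*cos(x)
Second-derivative test at each critical point:
  f''(2.8198) = -3.1623 < 0 → local maximum
  f''(5.9614) = 3.1623 > 0 → local minimum

Critical points: x = pi - atan(1/3) ≈ 2.8198 (local maximum); x = -atan(1/3) + 2*pi ≈ 5.9614 (local minimum)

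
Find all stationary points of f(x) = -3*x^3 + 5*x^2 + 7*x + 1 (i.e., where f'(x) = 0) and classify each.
f'(x) = -9*x^2 + 10*x + 7

Solve f'(x) = 0:
  9*x^2 - 10*x - 7 = 0 has no rational roots; quadratic formula: x = (10 ± √352)/18.
  ⇒ x = 5/9 - 2*sqrt(22)/9 ≈ -0.4868, 5/9 + 2*sqrt(22)/9 ≈ 1.5979

f''(x) = 10 - 18*x
Second-derivative test at each critical point:
  f''(-0.4868) = 18.7617 > 0 → local minimum
  f''(1.5979) = -18.7617 < 0 → local maximum

Critical points: x = 5/9 - 2*sqrt(22)/9 ≈ -0.4868 (local minimum); x = 5/9 + 2*sqrt(22)/9 ≈ 1.5979 (local maximum)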